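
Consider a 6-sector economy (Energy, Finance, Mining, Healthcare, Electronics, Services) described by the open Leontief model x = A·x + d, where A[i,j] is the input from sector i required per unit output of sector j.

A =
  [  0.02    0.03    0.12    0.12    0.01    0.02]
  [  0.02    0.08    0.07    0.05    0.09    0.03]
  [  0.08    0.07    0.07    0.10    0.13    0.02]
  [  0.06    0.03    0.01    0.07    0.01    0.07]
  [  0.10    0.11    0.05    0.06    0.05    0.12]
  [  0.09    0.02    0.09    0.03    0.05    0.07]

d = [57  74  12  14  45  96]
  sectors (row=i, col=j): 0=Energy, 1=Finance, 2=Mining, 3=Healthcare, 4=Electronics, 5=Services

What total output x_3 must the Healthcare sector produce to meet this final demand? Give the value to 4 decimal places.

Form M = I − A:
  [  0.98   -0.03   -0.12   -0.12   -0.01   -0.02]
  [ -0.02    0.92   -0.07   -0.05   -0.09   -0.03]
  [ -0.08   -0.07    0.93   -0.10   -0.13   -0.02]
  [ -0.06   -0.03   -0.01    0.93   -0.01   -0.07]
  [ -0.10   -0.11   -0.05   -0.06    0.95   -0.12]
  [ -0.09   -0.02   -0.09   -0.03   -0.05    0.93]
Leontief inverse L = M⁻¹:
  [  1.0517    0.0566    0.1482    0.1587    0.0407    0.0448]
  [  0.0552    1.1159    0.1048    0.0884    0.1248    0.0622]
  [  0.1264    0.1160    1.1173    0.1557    0.1702    0.0642]
  [  0.0820    0.0463    0.0360    1.0968    0.0265    0.0900]
  [  0.1448    0.1505    0.1054    0.1137    1.0925    0.1598]
  [  0.1256    0.0503    0.1316    0.0738    0.0827    1.0986]
Total output x = L · d:
  x_0 = 1.0517·57 + 0.0566·74 + 0.1482·12 + 0.1587·14 + 0.0407·45 + 0.0448·96 = 74.2703
  x_1 = 0.0552·57 + 1.1159·74 + 0.1048·12 + 0.0884·14 + 0.1248·45 + 0.0622·96 = 99.8074
  x_2 = 0.1264·57 + 0.1160·74 + 1.1173·12 + 0.1557·14 + 0.1702·45 + 0.0642·96 = 45.1945
  x_3 = 0.0820·57 + 0.0463·74 + 0.0360·12 + 1.0968·14 + 0.0265·45 + 0.0900·96 = 33.7181
  x_4 = 0.1448·57 + 0.1505·74 + 0.1054·12 + 0.1137·14 + 1.0925·45 + 0.1598·96 = 86.7483
  x_5 = 0.1256·57 + 0.0503·74 + 0.1316·12 + 0.0738·14 + 0.0827·45 + 1.0986·96 = 122.6849

33.7181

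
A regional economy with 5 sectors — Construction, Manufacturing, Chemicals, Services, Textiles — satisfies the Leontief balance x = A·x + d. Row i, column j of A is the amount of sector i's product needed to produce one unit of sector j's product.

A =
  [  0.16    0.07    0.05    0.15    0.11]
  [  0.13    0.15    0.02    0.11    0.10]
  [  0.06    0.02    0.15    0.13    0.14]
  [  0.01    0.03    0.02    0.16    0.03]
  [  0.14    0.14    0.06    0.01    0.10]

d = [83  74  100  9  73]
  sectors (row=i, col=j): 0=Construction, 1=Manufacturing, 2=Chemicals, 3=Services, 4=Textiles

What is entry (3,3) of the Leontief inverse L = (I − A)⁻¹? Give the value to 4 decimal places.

Form M = I − A:
  [  0.84   -0.07   -0.05   -0.15   -0.11]
  [ -0.13    0.85   -0.02   -0.11   -0.10]
  [ -0.06   -0.02    0.85   -0.13   -0.14]
  [ -0.01   -0.03   -0.02    0.84   -0.03]
  [ -0.14   -0.14   -0.06   -0.01    0.90]
Leontief inverse L = M⁻¹:
  [  1.2555    0.1468    0.0971    0.2607    0.1936]
  [  0.2281    1.2341    0.0603    0.2138    0.1815]
  [  0.1389    0.0843    1.2076    0.2254    0.2217]
  [  0.0350    0.0557    0.0358    1.2102    0.0564]
  [  0.2404    0.2210    0.1054    0.1023    1.1849]
Total output x = L · d:
  x_0 = 1.2555·83 + 0.1468·74 + 0.0971·100 + 0.2607·9 + 0.1936·73 = 141.2520
  x_1 = 0.2281·83 + 1.2341·74 + 0.0603·100 + 0.2138·9 + 0.1815·73 = 131.4616
  x_2 = 0.1389·83 + 0.0843·74 + 1.2076·100 + 0.2254·9 + 0.2217·73 = 156.7437
  x_3 = 0.0350·83 + 0.0557·74 + 0.0358·100 + 1.2102·9 + 0.0564·73 = 25.6182
  x_4 = 0.2404·83 + 0.2210·74 + 0.1054·100 + 0.1023·9 + 1.1849·73 = 134.2674

L[3,3] = 1.2102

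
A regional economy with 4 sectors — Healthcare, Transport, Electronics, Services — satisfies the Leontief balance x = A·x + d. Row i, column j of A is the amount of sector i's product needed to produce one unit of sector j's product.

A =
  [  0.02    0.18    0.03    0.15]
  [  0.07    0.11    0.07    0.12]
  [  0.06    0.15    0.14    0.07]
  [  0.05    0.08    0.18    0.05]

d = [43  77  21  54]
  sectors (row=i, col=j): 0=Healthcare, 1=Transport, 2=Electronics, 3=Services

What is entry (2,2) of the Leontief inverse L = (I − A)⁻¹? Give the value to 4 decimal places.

Form M = I − A:
  [  0.98   -0.18   -0.03   -0.15]
  [ -0.07    0.89   -0.07   -0.12]
  [ -0.06   -0.15    0.86   -0.07]
  [ -0.05   -0.08   -0.18    0.95]
Leontief inverse L = M⁻¹:
  [  1.0548    0.2486    0.1000    0.2053]
  [  0.1018    1.1830    0.1366    0.1756]
  [  0.0981    0.2365    1.2137    0.1348]
  [  0.0827    0.1575    0.2467    1.1038]
Total output x = L · d:
  x_0 = 1.0548·43 + 0.2486·77 + 0.1000·21 + 0.2053·54 = 77.6870
  x_1 = 0.1018·43 + 1.1830·77 + 0.1366·21 + 0.1756·54 = 107.8178
  x_2 = 0.0981·43 + 0.2365·77 + 1.2137·21 + 0.1348·54 = 55.1938
  x_3 = 0.0827·43 + 0.1575·77 + 0.2467·21 + 1.1038·54 = 80.4681

L[2,2] = 1.2137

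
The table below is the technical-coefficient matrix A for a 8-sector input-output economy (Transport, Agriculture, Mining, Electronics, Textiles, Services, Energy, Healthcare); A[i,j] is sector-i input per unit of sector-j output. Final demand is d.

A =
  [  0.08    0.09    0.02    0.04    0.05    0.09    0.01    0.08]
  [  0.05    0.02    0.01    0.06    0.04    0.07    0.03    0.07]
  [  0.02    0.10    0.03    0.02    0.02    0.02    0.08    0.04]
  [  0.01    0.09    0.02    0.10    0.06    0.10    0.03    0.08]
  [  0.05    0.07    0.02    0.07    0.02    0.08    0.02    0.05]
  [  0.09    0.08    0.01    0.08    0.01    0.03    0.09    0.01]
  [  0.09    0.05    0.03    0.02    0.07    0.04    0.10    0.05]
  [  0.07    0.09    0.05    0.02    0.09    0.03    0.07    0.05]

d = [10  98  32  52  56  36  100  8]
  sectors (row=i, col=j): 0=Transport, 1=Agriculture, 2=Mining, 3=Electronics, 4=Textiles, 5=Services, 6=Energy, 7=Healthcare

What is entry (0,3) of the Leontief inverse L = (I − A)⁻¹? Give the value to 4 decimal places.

Form M = I − A:
  [  0.92   -0.09   -0.02   -0.04   -0.05   -0.09   -0.01   -0.08]
  [ -0.05    0.98   -0.01   -0.06   -0.04   -0.07   -0.03   -0.07]
  [ -0.02   -0.10    0.97   -0.02   -0.02   -0.02   -0.08   -0.04]
  [ -0.01   -0.09   -0.02    0.90   -0.06   -0.10   -0.03   -0.08]
  [ -0.05   -0.07   -0.02   -0.07    0.98   -0.08   -0.02   -0.05]
  [ -0.09   -0.08   -0.01   -0.08   -0.01    0.97   -0.09   -0.01]
  [ -0.09   -0.05   -0.03   -0.02   -0.07   -0.04    0.90   -0.05]
  [ -0.07   -0.09   -0.05   -0.02   -0.09   -0.03   -0.07    0.95]
Leontief inverse L = M⁻¹:
  [  1.1289    0.1463    0.0375    0.0835    0.0856    0.1376    0.0488    0.1230]
  [  0.0876    1.0658    0.0245    0.0940    0.0692    0.1067    0.0620    0.1029]
  [  0.0545    0.1356    1.0431    0.0470    0.0475    0.0519    0.1112    0.0714]
  [  0.0584    0.1496    0.0388    1.1500    0.0986    0.1506    0.0744    0.1251]
  [  0.0889    0.1170    0.0342    0.1079    1.0500    0.1200    0.0535    0.0860]
  [  0.1325    0.1276    0.0250    0.1179    0.0443    1.0755    0.1244    0.0517]
  [  0.1402    0.1045    0.0483    0.0577    0.1068    0.0862    1.1406    0.0930]
  [  0.1185    0.1449    0.0684    0.0599    0.1262    0.0778    0.1099    1.0945]
Total output x = L · d:
  x_0 = 1.1289·10 + 0.1463·98 + 0.0375·32 + 0.0835·52 + 0.0856·56 + 0.1376·36 + 0.0488·100 + 0.1230·8 = 46.7728
  x_1 = 0.0876·10 + 1.0658·98 + 0.0245·32 + 0.0940·52 + 0.0692·56 + 0.1067·36 + 0.0620·100 + 0.1029·8 = 125.7422
  x_2 = 0.0545·10 + 0.1356·98 + 1.0431·32 + 0.0470·52 + 0.0475·56 + 0.0519·36 + 0.1112·100 + 0.0714·8 = 65.8786
  x_3 = 0.0584·10 + 0.1496·98 + 0.0388·32 + 1.1500·52 + 0.0986·56 + 0.1506·36 + 0.0744·100 + 0.1251·8 = 95.6709
  x_4 = 0.0889·10 + 0.1170·98 + 0.0342·32 + 0.1079·52 + 1.0500·56 + 0.1200·36 + 0.0535·100 + 0.0860·8 = 88.2217
  x_5 = 0.1325·10 + 0.1276·98 + 0.0250·32 + 0.1179·52 + 0.0443·56 + 1.0755·36 + 0.1244·100 + 0.0517·8 = 74.8182
  x_6 = 0.1402·10 + 0.1045·98 + 0.0483·32 + 0.0577·52 + 0.1068·56 + 0.0862·36 + 1.1406·100 + 0.0930·8 = 140.0776
  x_7 = 0.1185·10 + 0.1449·98 + 0.0684·32 + 0.0599·52 + 0.1262·56 + 0.0778·36 + 0.1099·100 + 1.0945·8 = 50.3033

L[0,3] = 0.0835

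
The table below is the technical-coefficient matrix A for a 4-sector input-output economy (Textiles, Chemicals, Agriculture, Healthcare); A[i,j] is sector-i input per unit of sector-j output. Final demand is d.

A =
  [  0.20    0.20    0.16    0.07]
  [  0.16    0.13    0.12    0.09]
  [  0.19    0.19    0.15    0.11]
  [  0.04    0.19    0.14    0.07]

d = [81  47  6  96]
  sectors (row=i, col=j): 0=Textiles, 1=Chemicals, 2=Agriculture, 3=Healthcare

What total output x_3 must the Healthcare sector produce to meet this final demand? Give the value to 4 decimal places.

Form M = I − A:
  [  0.80   -0.20   -0.16   -0.07]
  [ -0.16    0.87   -0.12   -0.09]
  [ -0.19   -0.19    0.85   -0.11]
  [ -0.04   -0.19   -0.14    0.93]
Leontief inverse L = M⁻¹:
  [  1.4375    0.4533    0.3668    0.1954]
  [  0.3430    1.3313    0.2835    0.1882]
  [  0.4233    0.4453    1.3578    0.2356]
  [  0.1956    0.3585    0.2781    1.1576]
Total output x = L · d:
  x_0 = 1.4375·81 + 0.4533·47 + 0.3668·6 + 0.1954·96 = 158.7063
  x_1 = 0.3430·81 + 1.3313·47 + 0.2835·6 + 0.1882·96 = 110.1203
  x_2 = 0.4233·81 + 0.4453·47 + 1.3578·6 + 0.2356·96 = 85.9779
  x_3 = 0.1956·81 + 0.3585·47 + 0.2781·6 + 1.1576·96 = 145.4925

145.4925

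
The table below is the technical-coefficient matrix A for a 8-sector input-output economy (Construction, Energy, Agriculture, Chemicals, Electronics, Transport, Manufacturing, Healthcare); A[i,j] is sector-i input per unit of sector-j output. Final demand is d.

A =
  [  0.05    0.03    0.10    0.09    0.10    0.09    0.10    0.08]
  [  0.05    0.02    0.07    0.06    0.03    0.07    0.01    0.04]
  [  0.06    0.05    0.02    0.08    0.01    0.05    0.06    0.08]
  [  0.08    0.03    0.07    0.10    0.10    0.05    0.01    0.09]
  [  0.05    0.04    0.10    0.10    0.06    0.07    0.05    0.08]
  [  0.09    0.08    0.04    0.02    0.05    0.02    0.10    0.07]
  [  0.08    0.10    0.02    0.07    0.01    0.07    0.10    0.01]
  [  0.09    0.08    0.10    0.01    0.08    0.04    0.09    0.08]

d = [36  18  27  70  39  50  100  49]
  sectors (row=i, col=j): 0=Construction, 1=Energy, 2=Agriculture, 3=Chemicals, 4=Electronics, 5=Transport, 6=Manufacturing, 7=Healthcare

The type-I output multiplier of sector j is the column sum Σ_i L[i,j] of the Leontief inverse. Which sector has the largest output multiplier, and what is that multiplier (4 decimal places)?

Construction (2.1023)

Form M = I − A:
  [  0.95   -0.03   -0.10   -0.09   -0.10   -0.09   -0.10   -0.08]
  [ -0.05    0.98   -0.07   -0.06   -0.03   -0.07   -0.01   -0.04]
  [ -0.06   -0.05    0.98   -0.08   -0.01   -0.05   -0.06   -0.08]
  [ -0.08   -0.03   -0.07    0.90   -0.10   -0.05   -0.01   -0.09]
  [ -0.05   -0.04   -0.10   -0.10    0.94   -0.07   -0.05   -0.08]
  [ -0.09   -0.08   -0.04   -0.02   -0.05    0.98   -0.10   -0.07]
  [ -0.08   -0.10   -0.02   -0.07   -0.01   -0.07    0.90   -0.01]
  [ -0.09   -0.08   -0.10   -0.01   -0.08   -0.04   -0.09    0.92]
Leontief inverse L = M⁻¹:
  [  1.1399    0.1022    0.1808    0.1756    0.1698    0.1623    0.1858    0.1656]
  [  0.0992    1.0575    0.1153    0.1064    0.0709    0.1087    0.0567    0.0901]
  [  0.1189    0.0957    1.0750    0.1330    0.0592    0.0973    0.1150    0.1348]
  [  0.1548    0.0860    0.1463    1.1744    0.1669    0.1122    0.0796    0.1687]
  [  0.1271    0.0996    0.1708    0.1733    1.1224    0.1315    0.1211    0.1561]
  [  0.1537    0.1317    0.1017    0.0825    0.1004    1.0775    0.1644    0.1285]
  [  0.1422    0.1483    0.0759    0.1310    0.0591    0.1239    1.1587    0.0654]
  [  0.1664    0.1422    0.1728    0.0851    0.1388    0.1075    0.1675    1.1530]
Total output x = L · d:
  x_0 = 1.1399·36 + 0.1022·18 + 0.1808·27 + 0.1756·70 + 0.1698·39 + 0.1623·50 + 0.1858·100 + 0.1656·49 = 101.4881
  x_1 = 0.0992·36 + 1.0575·18 + 0.1153·27 + 0.1064·70 + 0.0709·39 + 0.1087·50 + 0.0567·100 + 0.0901·49 = 51.4513
  x_2 = 0.1189·36 + 0.0957·18 + 1.0750·27 + 0.1330·70 + 0.0592·39 + 0.0973·50 + 0.1150·100 + 0.1348·49 = 69.6154
  x_3 = 0.1548·36 + 0.0860·18 + 0.1463·27 + 1.1744·70 + 0.1669·39 + 0.1122·50 + 0.0796·100 + 0.1687·49 = 121.6226
  x_4 = 0.1271·36 + 0.0996·18 + 0.1708·27 + 0.1733·70 + 1.1224·39 + 0.1315·50 + 0.1211·100 + 0.1561·49 = 93.2220
  x_5 = 0.1537·36 + 0.1317·18 + 0.1017·27 + 0.0825·70 + 0.1004·39 + 1.0775·50 + 0.1644·100 + 0.1285·49 = 96.9500
  x_6 = 0.1422·36 + 0.1483·18 + 0.0759·27 + 0.1310·70 + 0.0591·39 + 0.1239·50 + 1.1587·100 + 0.0654·49 = 146.5788
  x_7 = 0.1664·36 + 0.1422·18 + 0.1728·27 + 0.0851·70 + 0.1388·39 + 0.1075·50 + 0.1675·100 + 1.1530·49 = 103.2127
Output multipliers (column sums of L):
  Construction: 2.1023
  Energy: 1.8631
  Agriculture: 2.0385
  Chemicals: 2.0614
  Electronics: 1.8874
  Transport: 1.9211
  Manufacturing: 2.0487
  Healthcare: 2.0622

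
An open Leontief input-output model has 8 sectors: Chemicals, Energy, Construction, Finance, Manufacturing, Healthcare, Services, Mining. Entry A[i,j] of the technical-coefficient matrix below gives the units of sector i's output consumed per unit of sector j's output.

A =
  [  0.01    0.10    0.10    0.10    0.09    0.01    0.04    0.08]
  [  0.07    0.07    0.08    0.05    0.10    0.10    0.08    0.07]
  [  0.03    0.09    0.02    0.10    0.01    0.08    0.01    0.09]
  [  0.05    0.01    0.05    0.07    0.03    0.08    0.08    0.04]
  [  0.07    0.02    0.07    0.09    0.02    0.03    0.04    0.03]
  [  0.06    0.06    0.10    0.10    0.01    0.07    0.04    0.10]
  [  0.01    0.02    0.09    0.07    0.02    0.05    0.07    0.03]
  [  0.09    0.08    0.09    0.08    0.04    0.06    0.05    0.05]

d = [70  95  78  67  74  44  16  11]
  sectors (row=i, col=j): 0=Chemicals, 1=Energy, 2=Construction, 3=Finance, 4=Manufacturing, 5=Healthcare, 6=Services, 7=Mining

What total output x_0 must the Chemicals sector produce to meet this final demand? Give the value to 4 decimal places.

130.1486

Form M = I − A:
  [  0.99   -0.10   -0.10   -0.10   -0.09   -0.01   -0.04   -0.08]
  [ -0.07    0.93   -0.08   -0.05   -0.10   -0.10   -0.08   -0.07]
  [ -0.03   -0.09    0.98   -0.10   -0.01   -0.08   -0.01   -0.09]
  [ -0.05   -0.01   -0.05    0.93   -0.03   -0.08   -0.08   -0.04]
  [ -0.07   -0.02   -0.07   -0.09    0.98   -0.03   -0.04   -0.03]
  [ -0.06   -0.06   -0.10   -0.10   -0.01    0.93   -0.04   -0.10]
  [ -0.01   -0.02   -0.09   -0.07   -0.02   -0.05    0.93   -0.03]
  [ -0.09   -0.08   -0.09   -0.08   -0.04   -0.06   -0.05    0.95]
Leontief inverse L = M⁻¹:
  [  1.0625    0.1542    0.1685    0.1803    0.1289    0.0761    0.0926    0.1394]
  [  0.1280    1.1364    0.1672    0.1482    0.1444    0.1721    0.1391    0.1437]
  [  0.0763    0.1384    1.0838    0.1680    0.0458    0.1372    0.0569    0.1441]
  [  0.0850    0.0512    0.1067    1.1343    0.0562    0.1271    0.1194    0.0877]
  [  0.1011    0.0591    0.1186    0.1479    1.0467    0.0729    0.0755    0.0735]
  [  0.1120    0.1218    0.1745    0.1860    0.0505    1.1380    0.0933    0.1671]
  [  0.0407    0.0557    0.1356    0.1253    0.0410    0.0942    1.1037    0.0717]
  [  0.1393    0.1408    0.1649    0.1656    0.0829    0.1253    0.1031    1.1164]
Total output x = L · d:
  x_0 = 1.0625·70 + 0.1542·95 + 0.1685·78 + 0.1803·67 + 0.1289·74 + 0.0761·44 + 0.0926·16 + 0.1394·11 = 130.1486
  x_1 = 0.1280·70 + 1.1364·95 + 0.1672·78 + 0.1482·67 + 0.1444·74 + 0.1721·44 + 0.1391·16 + 0.1437·11 = 161.9518
  x_2 = 0.0763·70 + 0.1384·95 + 1.0838·78 + 0.1680·67 + 0.0458·74 + 0.1372·44 + 0.0569·16 + 0.1441·11 = 126.2011
  x_3 = 0.0850·70 + 0.0512·95 + 0.1067·78 + 1.1343·67 + 0.0562·74 + 0.1271·44 + 0.1194·16 + 0.0877·11 = 107.7508
  x_4 = 0.1011·70 + 0.0591·95 + 0.1186·78 + 0.1479·67 + 1.0467·74 + 0.0729·44 + 0.0755·16 + 0.0735·11 = 114.5397
  x_5 = 0.1120·70 + 0.1218·95 + 0.1745·78 + 0.1860·67 + 0.0505·74 + 1.1380·44 + 0.0933·16 + 0.1671·11 = 102.6254
  x_6 = 0.0407·70 + 0.0557·95 + 0.1356·78 + 0.1253·67 + 0.0410·74 + 0.0942·44 + 1.1037·16 + 0.0717·11 = 52.7343
  x_7 = 0.1393·70 + 0.1408·95 + 0.1649·78 + 0.1656·67 + 0.0829·74 + 0.1253·44 + 0.1031·16 + 1.1164·11 = 72.6563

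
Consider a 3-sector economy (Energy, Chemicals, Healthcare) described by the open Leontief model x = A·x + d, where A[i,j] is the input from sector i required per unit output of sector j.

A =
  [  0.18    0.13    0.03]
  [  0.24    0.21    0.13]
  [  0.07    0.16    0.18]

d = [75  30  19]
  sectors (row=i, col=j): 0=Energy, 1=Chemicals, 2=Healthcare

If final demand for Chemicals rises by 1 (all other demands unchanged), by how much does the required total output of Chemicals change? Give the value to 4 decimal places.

Form M = I − A:
  [  0.82   -0.13   -0.03]
  [ -0.24    0.79   -0.13]
  [ -0.07   -0.16    0.82]
Leontief inverse L = M⁻¹:
  [  1.2940    0.2299    0.0838]
  [  0.4249    1.3833    0.2349]
  [  0.1934    0.2895    1.2725]
Total output x = L · d:
  x_0 = 1.2940·75 + 0.2299·30 + 0.0838·19 = 105.5353
  x_1 = 0.4249·75 + 1.3833·30 + 0.2349·19 = 77.8305
  x_2 = 0.1934·75 + 0.2895·30 + 1.2725·19 = 47.3663
Δx_1 = L[1,1] · Δd_1 = 1.3833 · 1 = 1.3833

1.3833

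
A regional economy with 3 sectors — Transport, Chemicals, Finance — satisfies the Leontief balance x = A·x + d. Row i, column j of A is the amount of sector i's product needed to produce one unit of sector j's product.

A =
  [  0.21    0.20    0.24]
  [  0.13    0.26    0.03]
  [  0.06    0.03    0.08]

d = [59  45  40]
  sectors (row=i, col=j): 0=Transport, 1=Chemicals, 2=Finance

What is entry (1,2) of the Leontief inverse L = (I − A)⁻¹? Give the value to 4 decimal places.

L[1,2] = 0.1095

Form M = I − A:
  [  0.79   -0.20   -0.24]
  [ -0.13    0.74   -0.03]
  [ -0.06   -0.03    0.92]
Leontief inverse L = M⁻¹:
  [  1.3564    0.3814    0.3663]
  [  0.2422    1.4212    0.1095]
  [  0.0964    0.0712    1.1144]
Total output x = L · d:
  x_0 = 1.3564·59 + 0.3814·45 + 0.3663·40 = 111.8448
  x_1 = 0.2422·59 + 1.4212·45 + 0.1095·40 = 82.6268
  x_2 = 0.0964·59 + 0.0712·45 + 1.1144·40 = 53.4668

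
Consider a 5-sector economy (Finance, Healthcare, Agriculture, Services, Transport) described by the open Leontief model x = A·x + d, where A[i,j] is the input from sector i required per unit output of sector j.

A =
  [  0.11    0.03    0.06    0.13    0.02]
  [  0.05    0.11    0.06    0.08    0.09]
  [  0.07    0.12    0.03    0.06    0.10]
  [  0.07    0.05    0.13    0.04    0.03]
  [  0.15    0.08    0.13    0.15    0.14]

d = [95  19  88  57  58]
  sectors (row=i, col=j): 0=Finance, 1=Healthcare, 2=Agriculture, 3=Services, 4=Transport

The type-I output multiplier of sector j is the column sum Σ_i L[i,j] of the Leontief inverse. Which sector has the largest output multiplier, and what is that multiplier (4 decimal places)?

Form M = I − A:
  [  0.89   -0.03   -0.06   -0.13   -0.02]
  [ -0.05    0.89   -0.06   -0.08   -0.09]
  [ -0.07   -0.12    0.97   -0.06   -0.10]
  [ -0.07   -0.05   -0.13    0.96   -0.03]
  [ -0.15   -0.08   -0.13   -0.15    0.86]
Leontief inverse L = M⁻¹:
  [  1.1587    0.0682    0.1067    0.1775    0.0527]
  [  0.1098    1.1638    0.1169    0.1415    0.1429]
  [  0.1304    0.1715    1.0865    0.1235    0.1516]
  [  0.1157    0.0939    0.1680    1.0866    0.0700]
  [  0.2522    0.1624    0.2230    0.2523    1.2204]
Total output x = L · d:
  x_0 = 1.1587·95 + 0.0682·19 + 0.1067·88 + 0.1775·57 + 0.0527·58 = 133.9316
  x_1 = 0.1098·95 + 1.1638·19 + 0.1169·88 + 0.1415·57 + 0.1429·58 = 59.1811
  x_2 = 0.1304·95 + 0.1715·19 + 1.0865·88 + 0.1235·57 + 0.1516·58 = 127.0862
  x_3 = 0.1157·95 + 0.0939·19 + 0.1680·88 + 1.0866·57 + 0.0700·58 = 93.5526
  x_4 = 0.2522·95 + 0.1624·19 + 0.2230·88 + 0.2523·57 + 1.2204·58 = 131.8353
Output multipliers (column sums of L):
  Finance: 1.7667
  Healthcare: 1.6598
  Agriculture: 1.7011
  Services: 1.7814
  Transport: 1.6375

Services (1.7814)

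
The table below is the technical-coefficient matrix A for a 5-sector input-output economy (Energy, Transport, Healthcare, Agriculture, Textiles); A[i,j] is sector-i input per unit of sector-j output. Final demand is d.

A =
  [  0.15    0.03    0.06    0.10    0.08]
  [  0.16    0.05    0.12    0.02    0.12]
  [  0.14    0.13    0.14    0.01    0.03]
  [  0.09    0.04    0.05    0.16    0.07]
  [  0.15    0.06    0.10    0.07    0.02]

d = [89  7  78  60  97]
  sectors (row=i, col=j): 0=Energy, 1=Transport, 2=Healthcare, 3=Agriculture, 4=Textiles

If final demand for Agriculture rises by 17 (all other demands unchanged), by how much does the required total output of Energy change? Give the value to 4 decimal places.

2.7597

Form M = I − A:
  [  0.85   -0.03   -0.06   -0.10   -0.08]
  [ -0.16    0.95   -0.12   -0.02   -0.12]
  [ -0.14   -0.13    0.86   -0.01   -0.03]
  [ -0.09   -0.04   -0.05    0.84   -0.07]
  [ -0.15   -0.06   -0.10   -0.07    0.98]
Leontief inverse L = M⁻¹:
  [  1.2492    0.0708    0.1211    0.1623    0.1259]
  [  0.2778    1.1023    0.1973    0.0758    0.1691]
  [  0.2561    0.1827    1.2193    0.0564    0.0846]
  [  0.1829    0.0795    0.1085    1.2251    0.1155]
  [  0.2474    0.1026    0.1628    0.1227    1.0669]
Total output x = L · d:
  x_0 = 1.2492·89 + 0.0708·7 + 0.1211·78 + 0.1623·60 + 0.1259·97 = 143.0747
  x_1 = 0.2778·89 + 1.1023·7 + 0.1973·78 + 0.0758·60 + 0.1691·97 = 68.7781
  x_2 = 0.2561·89 + 0.1827·7 + 1.2193·78 + 0.0564·60 + 0.0846·97 = 130.7679
  x_3 = 0.1829·89 + 0.0795·7 + 0.1085·78 + 1.2251·60 + 0.1155·97 = 110.0079
  x_4 = 0.2474·89 + 0.1026·7 + 0.1628·78 + 0.1227·60 + 1.0669·97 = 146.2911
Δx_0 = L[0,3] · Δd_3 = 0.1623 · 17 = 2.7597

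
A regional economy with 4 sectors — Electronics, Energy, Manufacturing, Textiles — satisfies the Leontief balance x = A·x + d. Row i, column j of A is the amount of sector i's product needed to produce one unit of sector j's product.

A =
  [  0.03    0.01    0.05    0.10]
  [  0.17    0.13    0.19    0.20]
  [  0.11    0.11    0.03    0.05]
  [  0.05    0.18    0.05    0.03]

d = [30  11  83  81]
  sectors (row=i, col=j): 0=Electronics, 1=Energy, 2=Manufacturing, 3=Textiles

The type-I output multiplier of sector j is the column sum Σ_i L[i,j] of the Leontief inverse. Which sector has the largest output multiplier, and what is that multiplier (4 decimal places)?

Energy (1.6967)

Form M = I − A:
  [  0.97   -0.01   -0.05   -0.10]
  [ -0.17    0.87   -0.19   -0.20]
  [ -0.11   -0.11    0.97   -0.05]
  [ -0.05   -0.18   -0.05    0.97]
Leontief inverse L = M⁻¹:
  [  1.0532    0.0461    0.0696    0.1217]
  [  0.2653    1.2489    0.2737    0.2990]
  [  0.1553    0.1593    1.0755    0.1043]
  [  0.1115    0.2424    0.1098    1.0981]
Total output x = L · d:
  x_0 = 1.0532·30 + 0.0461·11 + 0.0696·83 + 0.1217·81 = 47.7316
  x_1 = 0.2653·30 + 1.2489·11 + 0.2737·83 + 0.2990·81 = 68.6351
  x_2 = 0.1553·30 + 0.1593·11 + 1.0755·83 + 0.1043·81 = 104.1276
  x_3 = 0.1115·30 + 0.2424·11 + 0.1098·83 + 1.0981·81 = 104.0694
Output multipliers (column sums of L):
  Electronics: 1.5853
  Energy: 1.6967
  Manufacturing: 1.5287
  Textiles: 1.6230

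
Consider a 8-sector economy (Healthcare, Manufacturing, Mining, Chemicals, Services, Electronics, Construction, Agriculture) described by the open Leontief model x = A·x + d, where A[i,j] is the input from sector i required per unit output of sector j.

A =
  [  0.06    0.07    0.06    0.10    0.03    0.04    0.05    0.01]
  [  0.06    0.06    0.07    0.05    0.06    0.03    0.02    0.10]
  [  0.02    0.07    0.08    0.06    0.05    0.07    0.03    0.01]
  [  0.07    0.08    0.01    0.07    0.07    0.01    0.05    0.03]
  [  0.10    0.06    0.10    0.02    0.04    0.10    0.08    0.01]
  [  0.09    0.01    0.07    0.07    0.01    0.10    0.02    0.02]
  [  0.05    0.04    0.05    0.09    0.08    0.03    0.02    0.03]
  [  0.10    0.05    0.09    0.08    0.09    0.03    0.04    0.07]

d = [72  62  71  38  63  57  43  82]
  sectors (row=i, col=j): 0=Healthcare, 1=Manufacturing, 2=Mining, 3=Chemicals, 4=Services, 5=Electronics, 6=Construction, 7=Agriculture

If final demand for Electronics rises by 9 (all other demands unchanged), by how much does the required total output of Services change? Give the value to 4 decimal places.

Form M = I − A:
  [  0.94   -0.07   -0.06   -0.10   -0.03   -0.04   -0.05   -0.01]
  [ -0.06    0.94   -0.07   -0.05   -0.06   -0.03   -0.02   -0.10]
  [ -0.02   -0.07    0.92   -0.06   -0.05   -0.07   -0.03   -0.01]
  [ -0.07   -0.08   -0.01    0.93   -0.07   -0.01   -0.05   -0.03]
  [ -0.10   -0.06   -0.10   -0.02    0.96   -0.10   -0.08   -0.01]
  [ -0.09   -0.01   -0.07   -0.07   -0.01    0.90   -0.02   -0.02]
  [ -0.05   -0.04   -0.05   -0.09   -0.08   -0.03    0.98   -0.03]
  [ -0.10   -0.05   -0.09   -0.08   -0.09   -0.03   -0.04    0.93]
Leontief inverse L = M⁻¹:
  [  1.1066    0.1131    0.1031    0.1493    0.0685    0.0740    0.0781    0.0348]
  [  0.1155    1.1071    0.1251    0.1038    0.1041    0.0706    0.0528    0.1293]
  [  0.0641    0.1078    1.1239    0.1033    0.0836    0.1072    0.0555    0.0327]
  [  0.1176    0.1213    0.0537    1.1158    0.1076    0.0423    0.0790    0.0555]
  [  0.1553    0.1075    0.1577    0.0810    1.0816    0.1488    0.1119    0.0360]
  [  0.1336    0.0468    0.1105    0.1180    0.0406    1.1358    0.0452    0.0378]
  [  0.0971    0.0811    0.0936    0.1343    0.1158    0.0654    1.0496    0.0516]
  [  0.1650    0.1080    0.1540    0.1450    0.1413    0.0796    0.0808    1.1008]
Total output x = L · d:
  x_0 = 1.1066·72 + 0.1131·62 + 0.1031·71 + 0.1493·38 + 0.0685·63 + 0.0740·57 + 0.0781·43 + 0.0348·82 = 114.4271
  x_1 = 0.1155·72 + 1.1071·62 + 0.1251·71 + 0.1038·38 + 0.1041·63 + 0.0706·57 + 0.0528·43 + 0.1293·82 = 113.2396
  x_2 = 0.0641·72 + 0.1078·62 + 1.1239·71 + 0.1033·38 + 0.0836·63 + 0.1072·57 + 0.0555·43 + 0.0327·82 = 111.4689
  x_3 = 0.1176·72 + 0.1213·62 + 0.0537·71 + 1.1158·38 + 0.1076·63 + 0.0423·57 + 0.0790·43 + 0.0555·82 = 79.3385
  x_4 = 0.1553·72 + 0.1075·62 + 0.1577·71 + 0.0810·38 + 1.0816·63 + 0.1488·57 + 0.1119·43 + 0.0360·82 = 116.5050
  x_5 = 0.1336·72 + 0.0468·62 + 0.1105·71 + 0.1180·38 + 0.0406·63 + 1.1358·57 + 0.0452·43 + 0.0378·82 = 97.1995
  x_6 = 0.0971·72 + 0.0811·62 + 0.0936·71 + 0.1343·38 + 0.1158·63 + 0.0654·57 + 1.0496·43 + 0.0516·82 = 84.1504
  x_7 = 0.1650·72 + 0.1080·62 + 0.1540·71 + 0.1450·38 + 0.1413·63 + 0.0796·57 + 0.0808·43 + 1.1008·82 = 142.2058
Δx_4 = L[4,5] · Δd_5 = 0.1488 · 9 = 1.3388

1.3388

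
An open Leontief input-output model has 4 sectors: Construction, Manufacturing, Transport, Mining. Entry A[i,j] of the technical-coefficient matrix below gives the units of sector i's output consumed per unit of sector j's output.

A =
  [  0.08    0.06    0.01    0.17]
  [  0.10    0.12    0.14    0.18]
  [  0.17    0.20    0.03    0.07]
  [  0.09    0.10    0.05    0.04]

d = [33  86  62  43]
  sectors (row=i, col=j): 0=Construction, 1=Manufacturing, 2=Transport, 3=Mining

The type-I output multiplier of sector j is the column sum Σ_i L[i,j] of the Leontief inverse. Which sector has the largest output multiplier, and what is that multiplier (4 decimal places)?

Form M = I − A:
  [  0.92   -0.06   -0.01   -0.17]
  [ -0.10    0.88   -0.14   -0.18]
  [ -0.17   -0.20    0.97   -0.07]
  [ -0.09   -0.10   -0.05    0.96]
Leontief inverse L = M⁻¹:
  [  1.1282    0.1112    0.0392    0.2235]
  [  0.1961    1.2253    0.1932    0.2786]
  [  0.2482    0.2832    1.0834    0.1760]
  [  0.1391    0.1528    0.0802    1.1008]
Total output x = L · d:
  x_0 = 1.1282·33 + 0.1112·86 + 0.0392·62 + 0.2235·43 = 58.8353
  x_1 = 0.1961·33 + 1.2253·86 + 0.1932·62 + 0.2786·43 = 135.8079
  x_2 = 0.2482·33 + 0.2832·86 + 1.0834·62 + 0.1760·43 = 107.2851
  x_3 = 0.1391·33 + 0.1528·86 + 0.0802·62 + 1.1008·43 = 70.0419
Output multipliers (column sums of L):
  Construction: 1.7116
  Manufacturing: 1.7725
  Transport: 1.3961
  Mining: 1.7789

Mining (1.7789)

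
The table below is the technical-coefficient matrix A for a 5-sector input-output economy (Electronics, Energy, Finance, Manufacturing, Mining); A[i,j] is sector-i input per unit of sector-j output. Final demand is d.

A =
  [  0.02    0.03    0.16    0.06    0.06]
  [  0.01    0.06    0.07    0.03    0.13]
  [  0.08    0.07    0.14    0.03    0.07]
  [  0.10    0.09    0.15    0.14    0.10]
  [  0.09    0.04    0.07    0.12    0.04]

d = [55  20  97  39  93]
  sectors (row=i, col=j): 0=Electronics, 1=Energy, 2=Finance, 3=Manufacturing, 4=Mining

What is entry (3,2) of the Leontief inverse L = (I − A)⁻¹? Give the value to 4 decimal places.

Form M = I − A:
  [  0.98   -0.03   -0.16   -0.06   -0.06]
  [ -0.01    0.94   -0.07   -0.03   -0.13]
  [ -0.08   -0.07    0.86   -0.03   -0.07]
  [ -0.10   -0.09   -0.15    0.86   -0.10]
  [ -0.09   -0.04   -0.07   -0.12    0.96]
Leontief inverse L = M⁻¹:
  [  1.0590    0.0645    0.2277    0.0983    0.1018]
  [  0.0433    1.0879    0.1221    0.0684    0.1661]
  [  0.1183    0.1061    1.2154    0.0708    0.1178]
  [  0.1634    0.1489    0.2685    1.2134    0.1763]
  [  0.1301    0.0777    0.1486    0.1689    1.0888]
Total output x = L · d:
  x_0 = 1.0590·55 + 0.0645·20 + 0.2277·97 + 0.0983·39 + 0.1018·93 = 94.9205
  x_1 = 0.0433·55 + 1.0879·20 + 0.1221·97 + 0.0684·39 + 0.1661·93 = 54.0889
  x_2 = 0.1183·55 + 0.1061·20 + 1.2154·97 + 0.0708·39 + 0.1178·93 = 140.2323
  x_3 = 0.1634·55 + 0.1489·20 + 0.2685·97 + 1.2134·39 + 0.1763·93 = 101.7347
  x_4 = 0.1301·55 + 0.0777·20 + 0.1486·97 + 0.1689·39 + 1.0888·93 = 130.9696

L[3,2] = 0.2685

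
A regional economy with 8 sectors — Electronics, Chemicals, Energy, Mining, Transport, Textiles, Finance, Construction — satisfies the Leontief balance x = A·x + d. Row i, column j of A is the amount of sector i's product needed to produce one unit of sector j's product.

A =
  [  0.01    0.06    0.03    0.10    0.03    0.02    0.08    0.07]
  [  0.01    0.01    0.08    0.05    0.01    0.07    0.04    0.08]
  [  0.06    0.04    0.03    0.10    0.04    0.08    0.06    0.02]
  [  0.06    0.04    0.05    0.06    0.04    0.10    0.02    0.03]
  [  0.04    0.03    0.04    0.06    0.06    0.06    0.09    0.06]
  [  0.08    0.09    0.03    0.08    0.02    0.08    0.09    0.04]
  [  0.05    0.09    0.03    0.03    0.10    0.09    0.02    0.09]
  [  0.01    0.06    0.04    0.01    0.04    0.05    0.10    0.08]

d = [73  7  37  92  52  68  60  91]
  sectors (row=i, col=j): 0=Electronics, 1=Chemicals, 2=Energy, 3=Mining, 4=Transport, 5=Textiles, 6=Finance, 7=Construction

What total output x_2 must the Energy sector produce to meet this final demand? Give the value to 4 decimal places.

Form M = I − A:
  [  0.99   -0.06   -0.03   -0.10   -0.03   -0.02   -0.08   -0.07]
  [ -0.01    0.99   -0.08   -0.05   -0.01   -0.07   -0.04   -0.08]
  [ -0.06   -0.04    0.97   -0.10   -0.04   -0.08   -0.06   -0.02]
  [ -0.06   -0.04   -0.05    0.94   -0.04   -0.10   -0.02   -0.03]
  [ -0.04   -0.03   -0.04   -0.06    0.94   -0.06   -0.09   -0.06]
  [ -0.08   -0.09   -0.03   -0.08   -0.02    0.92   -0.09   -0.04]
  [ -0.05   -0.09   -0.03   -0.03   -0.10   -0.09    0.98   -0.09]
  [ -0.01   -0.06   -0.04   -0.01   -0.04   -0.05   -0.10    0.92]
Leontief inverse L = M⁻¹:
  [  1.0385    0.0969    0.0602    0.1371    0.0615    0.0718    0.1189    0.1120]
  [  0.0381    1.0458    0.1041    0.0866    0.0362    0.1152    0.0795    0.1141]
  [  0.0938    0.0823    1.0612    0.1473    0.0719    0.1349    0.1044    0.0629]
  [  0.0914    0.0791    0.0786    1.1059    0.0672    0.1495    0.0650    0.0688]
  [  0.0731    0.0743    0.0712    0.1046    1.0961    0.1156    0.1377    0.1070]
  [  0.1164    0.1395    0.0680    0.1335    0.0572    1.1433    0.1419    0.0941]
  [  0.0837    0.1354    0.0673    0.0805    0.1345    0.1488    1.0791    0.1430]
  [  0.0374    0.0992    0.0685    0.0461    0.0723    0.0991    0.1427    1.1244]
Total output x = L · d:
  x_0 = 1.0385·73 + 0.0969·7 + 0.0602·37 + 0.1371·92 + 0.0615·52 + 0.0718·68 + 0.1189·60 + 0.1120·91 = 116.7280
  x_1 = 0.0381·73 + 1.0458·7 + 0.1041·37 + 0.0866·92 + 0.0362·52 + 0.1152·68 + 0.0795·60 + 0.1141·91 = 46.7876
  x_2 = 0.0938·73 + 0.0823·7 + 1.0612·37 + 0.1473·92 + 0.0719·52 + 0.1349·68 + 0.1044·60 + 0.0629·91 = 85.1465
  x_3 = 0.0914·73 + 0.0791·7 + 0.0786·37 + 1.1059·92 + 0.0672·52 + 0.1495·68 + 0.0650·60 + 0.0688·91 = 135.7052
  x_4 = 0.0731·73 + 0.0743·7 + 0.0712·37 + 0.1046·92 + 1.0961·52 + 0.1156·68 + 0.1377·60 + 0.1070·91 = 100.9638
  x_5 = 0.1164·73 + 0.1395·7 + 0.0680·37 + 0.1335·92 + 0.0572·52 + 1.1433·68 + 0.1419·60 + 0.0941·91 = 122.0740
  x_6 = 0.0837·73 + 0.1354·7 + 0.0673·37 + 0.0805·92 + 0.1345·52 + 0.1488·68 + 1.0791·60 + 0.1430·91 = 111.8357
  x_7 = 0.0374·73 + 0.0992·7 + 0.0685·37 + 0.0461·92 + 0.0723·52 + 0.0991·68 + 0.1427·60 + 1.1244·91 = 131.5905

85.1465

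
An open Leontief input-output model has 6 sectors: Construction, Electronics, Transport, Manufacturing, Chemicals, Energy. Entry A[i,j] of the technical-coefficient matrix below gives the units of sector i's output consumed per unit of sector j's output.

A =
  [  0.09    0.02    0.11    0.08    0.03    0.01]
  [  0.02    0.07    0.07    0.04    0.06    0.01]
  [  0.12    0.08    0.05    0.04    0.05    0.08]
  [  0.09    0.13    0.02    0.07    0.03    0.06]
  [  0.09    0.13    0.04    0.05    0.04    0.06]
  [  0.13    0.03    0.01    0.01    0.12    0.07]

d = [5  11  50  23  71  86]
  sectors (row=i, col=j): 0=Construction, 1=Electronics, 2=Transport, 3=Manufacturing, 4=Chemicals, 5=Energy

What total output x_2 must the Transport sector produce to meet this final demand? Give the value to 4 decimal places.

Form M = I − A:
  [  0.91   -0.02   -0.11   -0.08   -0.03   -0.01]
  [ -0.02    0.93   -0.07   -0.04   -0.06   -0.01]
  [ -0.12   -0.08    0.95   -0.04   -0.05   -0.08]
  [ -0.09   -0.13   -0.02    0.93   -0.03   -0.06]
  [ -0.09   -0.13   -0.04   -0.05    0.96   -0.06]
  [ -0.13   -0.03   -0.01   -0.01   -0.12    0.93]
Leontief inverse L = M⁻¹:
  [  1.1403    0.0609    0.1415    0.1101    0.0547    0.0357]
  [  0.0548    1.1053    0.0928    0.0609    0.0812    0.0296]
  [  0.1772    0.1231    1.0885    0.0731    0.0856    0.1071]
  [  0.1381    0.1731    0.0555    1.1013    0.0628    0.0832]
  [  0.1403    0.1739    0.0769    0.0815    1.0740    0.0845]
  [  0.1827    0.0698    0.0450    0.0405    0.1505    1.0942]
Total output x = L · d:
  x_0 = 1.1403·5 + 0.0609·11 + 0.1415·50 + 0.1101·23 + 0.0547·71 + 0.0357·86 = 22.9375
  x_1 = 0.0548·5 + 1.1053·11 + 0.0928·50 + 0.0609·23 + 0.0812·71 + 0.0296·86 = 26.7892
  x_2 = 0.1772·5 + 0.1231·11 + 1.0885·50 + 0.0731·23 + 0.0856·71 + 0.1071·86 = 73.6346
  x_3 = 0.1381·5 + 0.1731·11 + 0.0555·50 + 1.1013·23 + 0.0628·71 + 0.0832·86 = 42.3162
  x_4 = 0.1403·5 + 0.1739·11 + 0.0769·50 + 0.0815·23 + 1.0740·71 + 0.0845·86 = 91.8612
  x_5 = 0.1827·5 + 0.0698·11 + 0.0450·50 + 0.0405·23 + 0.1505·71 + 1.0942·86 = 109.6435

73.6346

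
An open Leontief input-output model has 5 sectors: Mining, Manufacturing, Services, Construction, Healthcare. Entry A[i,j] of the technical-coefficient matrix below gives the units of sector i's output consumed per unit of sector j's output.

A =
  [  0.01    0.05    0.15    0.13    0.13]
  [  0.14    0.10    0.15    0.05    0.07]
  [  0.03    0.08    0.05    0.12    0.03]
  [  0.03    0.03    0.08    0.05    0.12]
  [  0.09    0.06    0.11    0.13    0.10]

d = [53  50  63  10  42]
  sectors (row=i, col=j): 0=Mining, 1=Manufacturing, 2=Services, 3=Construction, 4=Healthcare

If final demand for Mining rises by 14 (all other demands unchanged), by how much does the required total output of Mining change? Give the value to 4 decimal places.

14.7638

Form M = I − A:
  [  0.99   -0.05   -0.15   -0.13   -0.13]
  [ -0.14    0.90   -0.15   -0.05   -0.07]
  [ -0.03   -0.08    0.95   -0.12   -0.03]
  [ -0.03   -0.03   -0.08    0.95   -0.12]
  [ -0.09   -0.06   -0.11   -0.13    0.90]
Leontief inverse L = M⁻¹:
  [  1.0546    0.0981    0.2217    0.2041    0.1946]
  [  0.1881    1.1571    0.2405    0.1366    0.1434]
  [  0.0611    0.1119    1.1026    0.1640    0.0762]
  [  0.0614    0.0629    0.1317    1.1036    0.1653]
  [  0.1343    0.1097    0.1920    0.2090    1.1733]
Total output x = L · d:
  x_0 = 1.0546·53 + 0.0981·50 + 0.2217·63 + 0.2041·10 + 0.1946·42 = 84.9750
  x_1 = 0.1881·53 + 1.1571·50 + 0.2405·63 + 0.1366·10 + 0.1434·42 = 90.3619
  x_2 = 0.0611·53 + 0.1119·50 + 1.1026·63 + 0.1640·10 + 0.0762·42 = 83.1379
  x_3 = 0.0614·53 + 0.0629·50 + 0.1317·63 + 1.1036·10 + 0.1653·42 = 32.6731
  x_4 = 0.1343·53 + 0.1097·50 + 0.1920·63 + 0.2090·10 + 1.1733·42 = 76.0690
Δx_0 = L[0,0] · Δd_0 = 1.0546 · 14 = 14.7638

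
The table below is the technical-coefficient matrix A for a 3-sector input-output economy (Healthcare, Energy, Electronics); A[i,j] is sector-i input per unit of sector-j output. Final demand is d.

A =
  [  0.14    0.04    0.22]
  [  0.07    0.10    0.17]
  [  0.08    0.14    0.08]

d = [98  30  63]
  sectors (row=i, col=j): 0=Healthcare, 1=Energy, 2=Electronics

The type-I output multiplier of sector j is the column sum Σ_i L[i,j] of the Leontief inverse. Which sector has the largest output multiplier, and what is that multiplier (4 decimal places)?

Form M = I − A:
  [  0.86   -0.04   -0.22]
  [ -0.07    0.90   -0.17]
  [ -0.08   -0.14    0.92]
Leontief inverse L = M⁻¹:
  [  1.1994    0.1008    0.3054]
  [  0.1163    1.1538    0.2410]
  [  0.1220    0.1843    1.1502]
Total output x = L · d:
  x_0 = 1.1994·98 + 0.1008·30 + 0.3054·63 = 139.8099
  x_1 = 0.1163·98 + 1.1538·30 + 0.2410·63 = 61.1977
  x_2 = 0.1220·98 + 0.1843·30 + 1.1502·63 = 89.9483
Output multipliers (column sums of L):
  Healthcare: 1.4377
  Energy: 1.4389
  Electronics: 1.6967

Electronics (1.6967)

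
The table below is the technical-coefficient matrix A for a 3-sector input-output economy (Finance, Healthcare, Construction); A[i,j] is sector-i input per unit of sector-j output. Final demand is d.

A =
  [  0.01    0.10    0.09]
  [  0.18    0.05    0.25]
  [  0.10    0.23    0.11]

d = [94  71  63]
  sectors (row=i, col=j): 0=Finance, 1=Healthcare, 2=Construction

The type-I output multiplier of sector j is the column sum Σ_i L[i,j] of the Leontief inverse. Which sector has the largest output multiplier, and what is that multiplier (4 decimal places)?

Form M = I − A:
  [  0.99   -0.10   -0.09]
  [ -0.18    0.95   -0.25]
  [ -0.10   -0.23    0.89]
Leontief inverse L = M⁻¹:
  [  1.0516    0.1464    0.1475]
  [  0.2472    1.1638    0.3519]
  [  0.1820    0.3172    1.2311]
Total output x = L · d:
  x_0 = 1.0516·94 + 0.1464·71 + 0.1475·63 = 118.5364
  x_1 = 0.2472·94 + 1.1638·71 + 0.3519·63 = 128.0367
  x_2 = 0.1820·94 + 0.3172·71 + 1.2311·63 = 117.1934
Output multipliers (column sums of L):
  Finance: 1.4808
  Healthcare: 1.6275
  Construction: 1.7305

Construction (1.7305)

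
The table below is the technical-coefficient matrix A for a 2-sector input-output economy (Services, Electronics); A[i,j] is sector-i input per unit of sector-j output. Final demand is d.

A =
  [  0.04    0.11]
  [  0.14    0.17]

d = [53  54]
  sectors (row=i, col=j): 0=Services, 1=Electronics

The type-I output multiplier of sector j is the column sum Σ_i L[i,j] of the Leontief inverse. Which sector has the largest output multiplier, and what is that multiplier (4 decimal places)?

Form M = I − A:
  [  0.96   -0.11]
  [ -0.14    0.83]
Leontief inverse L = M⁻¹:
  [  1.0622    0.1408]
  [  0.1792    1.2286]
Total output x = L · d:
  x_0 = 1.0622·53 + 0.1408·54 = 63.8981
  x_1 = 0.1792·53 + 1.2286·54 = 75.8382
Output multipliers (column sums of L):
  Services: 1.2414
  Electronics: 1.3693

Electronics (1.3693)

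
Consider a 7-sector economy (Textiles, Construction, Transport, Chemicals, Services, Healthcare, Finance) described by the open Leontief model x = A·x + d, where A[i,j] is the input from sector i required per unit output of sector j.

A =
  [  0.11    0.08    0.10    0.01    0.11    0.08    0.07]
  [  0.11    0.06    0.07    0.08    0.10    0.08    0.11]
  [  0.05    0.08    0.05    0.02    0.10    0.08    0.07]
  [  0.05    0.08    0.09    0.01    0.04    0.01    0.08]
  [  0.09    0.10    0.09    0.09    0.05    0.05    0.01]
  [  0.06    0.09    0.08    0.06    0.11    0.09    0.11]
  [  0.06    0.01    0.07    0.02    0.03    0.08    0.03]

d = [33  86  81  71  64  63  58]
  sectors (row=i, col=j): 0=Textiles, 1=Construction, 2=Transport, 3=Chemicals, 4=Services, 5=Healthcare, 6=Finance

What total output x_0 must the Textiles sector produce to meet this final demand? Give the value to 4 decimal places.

Form M = I − A:
  [  0.89   -0.08   -0.10   -0.01   -0.11   -0.08   -0.07]
  [ -0.11    0.94   -0.07   -0.08   -0.10   -0.08   -0.11]
  [ -0.05   -0.08    0.95   -0.02   -0.10   -0.08   -0.07]
  [ -0.05   -0.08   -0.09    0.99   -0.04   -0.01   -0.08]
  [ -0.09   -0.10   -0.09   -0.09    0.95   -0.05   -0.01]
  [ -0.06   -0.09   -0.08   -0.06   -0.11    0.91   -0.11]
  [ -0.06   -0.01   -0.07   -0.02   -0.03   -0.08    0.97]
Leontief inverse L = M⁻¹:
  [  1.1982    0.1612    0.1868    0.0598    0.2010    0.1602    0.1434]
  [  0.2004    1.1433    0.1629    0.1285    0.1906    0.1607    0.1867]
  [  0.1197    0.1439    1.1194    0.0622    0.1701    0.1429    0.1288]
  [  0.1042    0.1266    0.1421    1.0391    0.0951    0.0605    0.1257]
  [  0.1647    0.1709    0.1645    0.1299    1.1282    0.1143    0.0784]
  [  0.1487    0.1719    0.1701    0.1117    0.1994    1.1706    0.1865]
  [  0.1043    0.0542    0.1161    0.0442    0.0800    0.1232    1.0714]
Total output x = L · d:
  x_0 = 1.1982·33 + 0.1612·86 + 0.1868·81 + 0.0598·71 + 0.2010·64 + 0.1602·63 + 0.1434·58 = 104.0468
  x_1 = 0.2004·33 + 1.1433·86 + 0.1629·81 + 0.1285·71 + 0.1906·64 + 0.1607·63 + 0.1867·58 = 160.4116
  x_2 = 0.1197·33 + 0.1439·86 + 1.1194·81 + 0.0622·71 + 0.1701·64 + 0.1429·63 + 0.1288·58 = 138.7673
  x_3 = 0.1042·33 + 0.1266·86 + 0.1421·81 + 1.0391·71 + 0.0951·64 + 0.0605·63 + 0.1257·58 = 116.7979
  x_4 = 0.1647·33 + 0.1709·86 + 0.1645·81 + 0.1299·71 + 1.1282·64 + 0.1143·63 + 0.0784·58 = 126.6307
  x_5 = 0.1487·33 + 0.1719·86 + 0.1701·81 + 0.1117·71 + 0.1994·64 + 1.1706·63 + 0.1865·58 = 138.7269
  x_6 = 0.1043·33 + 0.0542·86 + 0.1161·81 + 0.0442·71 + 0.0800·64 + 0.1232·63 + 1.0714·58 = 95.6636

104.0468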